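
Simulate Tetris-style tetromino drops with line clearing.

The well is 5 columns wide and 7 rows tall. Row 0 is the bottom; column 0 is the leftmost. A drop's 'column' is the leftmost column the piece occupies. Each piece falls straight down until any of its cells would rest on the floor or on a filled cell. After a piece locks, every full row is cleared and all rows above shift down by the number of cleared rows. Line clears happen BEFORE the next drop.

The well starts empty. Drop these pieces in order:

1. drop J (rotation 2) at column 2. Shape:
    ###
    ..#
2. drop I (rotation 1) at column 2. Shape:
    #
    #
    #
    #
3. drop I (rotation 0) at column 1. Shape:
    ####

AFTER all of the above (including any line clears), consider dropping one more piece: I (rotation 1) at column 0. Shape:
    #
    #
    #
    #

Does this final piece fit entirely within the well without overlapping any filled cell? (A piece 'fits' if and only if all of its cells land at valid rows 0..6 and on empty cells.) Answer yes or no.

Answer: yes

Derivation:
Drop 1: J rot2 at col 2 lands with bottom-row=0; cleared 0 line(s) (total 0); column heights now [0 0 2 2 2], max=2
Drop 2: I rot1 at col 2 lands with bottom-row=2; cleared 0 line(s) (total 0); column heights now [0 0 6 2 2], max=6
Drop 3: I rot0 at col 1 lands with bottom-row=6; cleared 0 line(s) (total 0); column heights now [0 7 7 7 7], max=7
Test piece I rot1 at col 0 (width 1): heights before test = [0 7 7 7 7]; fits = True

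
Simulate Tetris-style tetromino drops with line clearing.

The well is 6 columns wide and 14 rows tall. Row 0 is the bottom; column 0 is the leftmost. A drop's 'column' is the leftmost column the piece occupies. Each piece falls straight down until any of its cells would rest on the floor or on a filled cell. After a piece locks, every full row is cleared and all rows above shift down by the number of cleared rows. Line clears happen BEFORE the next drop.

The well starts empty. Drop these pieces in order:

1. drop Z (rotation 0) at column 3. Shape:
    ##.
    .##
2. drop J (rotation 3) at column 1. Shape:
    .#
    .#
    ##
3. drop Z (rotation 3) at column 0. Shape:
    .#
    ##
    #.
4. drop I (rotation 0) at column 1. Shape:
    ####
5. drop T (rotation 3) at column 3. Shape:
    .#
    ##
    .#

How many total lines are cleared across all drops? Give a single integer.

Answer: 0

Derivation:
Drop 1: Z rot0 at col 3 lands with bottom-row=0; cleared 0 line(s) (total 0); column heights now [0 0 0 2 2 1], max=2
Drop 2: J rot3 at col 1 lands with bottom-row=0; cleared 0 line(s) (total 0); column heights now [0 1 3 2 2 1], max=3
Drop 3: Z rot3 at col 0 lands with bottom-row=0; cleared 0 line(s) (total 0); column heights now [2 3 3 2 2 1], max=3
Drop 4: I rot0 at col 1 lands with bottom-row=3; cleared 0 line(s) (total 0); column heights now [2 4 4 4 4 1], max=4
Drop 5: T rot3 at col 3 lands with bottom-row=4; cleared 0 line(s) (total 0); column heights now [2 4 4 6 7 1], max=7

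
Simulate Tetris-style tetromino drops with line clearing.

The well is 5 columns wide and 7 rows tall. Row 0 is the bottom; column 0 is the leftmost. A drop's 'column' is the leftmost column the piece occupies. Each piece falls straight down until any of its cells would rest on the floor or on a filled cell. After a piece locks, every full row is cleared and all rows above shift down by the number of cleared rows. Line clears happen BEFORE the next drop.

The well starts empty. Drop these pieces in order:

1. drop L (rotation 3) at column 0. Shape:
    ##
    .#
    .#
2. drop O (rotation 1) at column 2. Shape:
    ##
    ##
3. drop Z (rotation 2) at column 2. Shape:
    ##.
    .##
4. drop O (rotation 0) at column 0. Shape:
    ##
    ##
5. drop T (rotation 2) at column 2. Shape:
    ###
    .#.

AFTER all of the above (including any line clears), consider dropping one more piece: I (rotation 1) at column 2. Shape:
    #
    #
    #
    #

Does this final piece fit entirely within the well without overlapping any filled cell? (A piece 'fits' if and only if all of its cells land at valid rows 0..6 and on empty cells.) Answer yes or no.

Drop 1: L rot3 at col 0 lands with bottom-row=0; cleared 0 line(s) (total 0); column heights now [3 3 0 0 0], max=3
Drop 2: O rot1 at col 2 lands with bottom-row=0; cleared 0 line(s) (total 0); column heights now [3 3 2 2 0], max=3
Drop 3: Z rot2 at col 2 lands with bottom-row=2; cleared 0 line(s) (total 0); column heights now [3 3 4 4 3], max=4
Drop 4: O rot0 at col 0 lands with bottom-row=3; cleared 0 line(s) (total 0); column heights now [5 5 4 4 3], max=5
Drop 5: T rot2 at col 2 lands with bottom-row=4; cleared 0 line(s) (total 0); column heights now [5 5 6 6 6], max=6
Test piece I rot1 at col 2 (width 1): heights before test = [5 5 6 6 6]; fits = False

Answer: no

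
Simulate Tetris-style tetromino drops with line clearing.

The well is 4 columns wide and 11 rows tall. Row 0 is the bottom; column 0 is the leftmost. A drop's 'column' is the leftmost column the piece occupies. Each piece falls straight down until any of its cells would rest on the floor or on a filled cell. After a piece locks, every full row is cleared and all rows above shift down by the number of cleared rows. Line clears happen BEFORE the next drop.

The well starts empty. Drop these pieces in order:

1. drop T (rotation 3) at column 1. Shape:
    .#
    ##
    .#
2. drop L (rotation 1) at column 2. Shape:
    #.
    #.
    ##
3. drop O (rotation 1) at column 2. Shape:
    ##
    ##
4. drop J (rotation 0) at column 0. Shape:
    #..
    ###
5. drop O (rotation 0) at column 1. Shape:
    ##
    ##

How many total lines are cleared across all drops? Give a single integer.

Answer: 0

Derivation:
Drop 1: T rot3 at col 1 lands with bottom-row=0; cleared 0 line(s) (total 0); column heights now [0 2 3 0], max=3
Drop 2: L rot1 at col 2 lands with bottom-row=3; cleared 0 line(s) (total 0); column heights now [0 2 6 4], max=6
Drop 3: O rot1 at col 2 lands with bottom-row=6; cleared 0 line(s) (total 0); column heights now [0 2 8 8], max=8
Drop 4: J rot0 at col 0 lands with bottom-row=8; cleared 0 line(s) (total 0); column heights now [10 9 9 8], max=10
Drop 5: O rot0 at col 1 lands with bottom-row=9; cleared 0 line(s) (total 0); column heights now [10 11 11 8], max=11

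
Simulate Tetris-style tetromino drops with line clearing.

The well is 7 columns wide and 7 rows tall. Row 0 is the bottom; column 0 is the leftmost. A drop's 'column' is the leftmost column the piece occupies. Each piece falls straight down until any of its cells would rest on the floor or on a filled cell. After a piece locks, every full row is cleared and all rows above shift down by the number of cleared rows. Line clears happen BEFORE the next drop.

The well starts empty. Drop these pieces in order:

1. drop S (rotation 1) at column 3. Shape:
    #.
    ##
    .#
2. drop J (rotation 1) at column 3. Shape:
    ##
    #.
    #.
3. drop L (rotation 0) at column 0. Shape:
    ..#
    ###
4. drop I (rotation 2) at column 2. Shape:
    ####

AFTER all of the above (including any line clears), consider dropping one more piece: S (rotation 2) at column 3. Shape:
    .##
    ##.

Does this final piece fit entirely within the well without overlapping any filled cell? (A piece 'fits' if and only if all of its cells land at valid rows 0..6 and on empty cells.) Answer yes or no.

Drop 1: S rot1 at col 3 lands with bottom-row=0; cleared 0 line(s) (total 0); column heights now [0 0 0 3 2 0 0], max=3
Drop 2: J rot1 at col 3 lands with bottom-row=3; cleared 0 line(s) (total 0); column heights now [0 0 0 6 6 0 0], max=6
Drop 3: L rot0 at col 0 lands with bottom-row=0; cleared 0 line(s) (total 0); column heights now [1 1 2 6 6 0 0], max=6
Drop 4: I rot2 at col 2 lands with bottom-row=6; cleared 0 line(s) (total 0); column heights now [1 1 7 7 7 7 0], max=7
Test piece S rot2 at col 3 (width 3): heights before test = [1 1 7 7 7 7 0]; fits = False

Answer: no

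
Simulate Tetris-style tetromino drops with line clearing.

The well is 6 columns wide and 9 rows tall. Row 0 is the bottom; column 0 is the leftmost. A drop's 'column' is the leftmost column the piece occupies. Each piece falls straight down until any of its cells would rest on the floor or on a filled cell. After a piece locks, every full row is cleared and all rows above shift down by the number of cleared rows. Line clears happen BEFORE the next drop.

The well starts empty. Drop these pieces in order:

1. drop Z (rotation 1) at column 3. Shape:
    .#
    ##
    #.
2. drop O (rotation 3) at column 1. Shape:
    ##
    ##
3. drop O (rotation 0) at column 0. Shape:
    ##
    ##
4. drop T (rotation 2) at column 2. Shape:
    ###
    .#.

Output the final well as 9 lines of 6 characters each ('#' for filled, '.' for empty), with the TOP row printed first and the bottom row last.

Drop 1: Z rot1 at col 3 lands with bottom-row=0; cleared 0 line(s) (total 0); column heights now [0 0 0 2 3 0], max=3
Drop 2: O rot3 at col 1 lands with bottom-row=0; cleared 0 line(s) (total 0); column heights now [0 2 2 2 3 0], max=3
Drop 3: O rot0 at col 0 lands with bottom-row=2; cleared 0 line(s) (total 0); column heights now [4 4 2 2 3 0], max=4
Drop 4: T rot2 at col 2 lands with bottom-row=2; cleared 0 line(s) (total 0); column heights now [4 4 4 4 4 0], max=4

Answer: ......
......
......
......
......
#####.
##.##.
.####.
.###..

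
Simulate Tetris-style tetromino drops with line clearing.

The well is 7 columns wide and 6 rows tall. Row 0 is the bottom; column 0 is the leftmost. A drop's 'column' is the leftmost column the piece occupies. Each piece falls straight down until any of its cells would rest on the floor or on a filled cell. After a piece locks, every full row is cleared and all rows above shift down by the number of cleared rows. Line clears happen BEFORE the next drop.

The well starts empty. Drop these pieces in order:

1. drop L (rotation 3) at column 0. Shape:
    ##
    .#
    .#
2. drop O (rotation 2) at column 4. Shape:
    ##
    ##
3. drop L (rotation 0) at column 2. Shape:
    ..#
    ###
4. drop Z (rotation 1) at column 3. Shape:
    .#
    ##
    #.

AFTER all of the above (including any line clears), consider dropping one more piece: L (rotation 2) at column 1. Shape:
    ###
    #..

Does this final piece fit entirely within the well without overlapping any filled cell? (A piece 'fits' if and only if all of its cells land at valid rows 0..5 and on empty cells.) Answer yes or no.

Answer: yes

Derivation:
Drop 1: L rot3 at col 0 lands with bottom-row=0; cleared 0 line(s) (total 0); column heights now [3 3 0 0 0 0 0], max=3
Drop 2: O rot2 at col 4 lands with bottom-row=0; cleared 0 line(s) (total 0); column heights now [3 3 0 0 2 2 0], max=3
Drop 3: L rot0 at col 2 lands with bottom-row=2; cleared 0 line(s) (total 0); column heights now [3 3 3 3 4 2 0], max=4
Drop 4: Z rot1 at col 3 lands with bottom-row=3; cleared 0 line(s) (total 0); column heights now [3 3 3 5 6 2 0], max=6
Test piece L rot2 at col 1 (width 3): heights before test = [3 3 3 5 6 2 0]; fits = True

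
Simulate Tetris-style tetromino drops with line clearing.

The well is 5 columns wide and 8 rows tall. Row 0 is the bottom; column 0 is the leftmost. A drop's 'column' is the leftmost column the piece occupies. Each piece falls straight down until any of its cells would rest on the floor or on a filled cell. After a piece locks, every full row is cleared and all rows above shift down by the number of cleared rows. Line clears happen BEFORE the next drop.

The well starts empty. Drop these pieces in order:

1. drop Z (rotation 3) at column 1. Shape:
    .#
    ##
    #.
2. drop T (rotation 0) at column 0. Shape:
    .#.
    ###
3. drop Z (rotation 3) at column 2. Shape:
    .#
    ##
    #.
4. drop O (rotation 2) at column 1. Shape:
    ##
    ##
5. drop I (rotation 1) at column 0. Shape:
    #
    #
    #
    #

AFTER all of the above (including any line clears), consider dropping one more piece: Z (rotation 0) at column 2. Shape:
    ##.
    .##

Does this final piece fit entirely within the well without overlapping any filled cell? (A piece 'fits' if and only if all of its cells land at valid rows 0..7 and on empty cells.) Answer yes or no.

Answer: no

Derivation:
Drop 1: Z rot3 at col 1 lands with bottom-row=0; cleared 0 line(s) (total 0); column heights now [0 2 3 0 0], max=3
Drop 2: T rot0 at col 0 lands with bottom-row=3; cleared 0 line(s) (total 0); column heights now [4 5 4 0 0], max=5
Drop 3: Z rot3 at col 2 lands with bottom-row=4; cleared 0 line(s) (total 0); column heights now [4 5 6 7 0], max=7
Drop 4: O rot2 at col 1 lands with bottom-row=6; cleared 0 line(s) (total 0); column heights now [4 8 8 7 0], max=8
Drop 5: I rot1 at col 0 lands with bottom-row=4; cleared 0 line(s) (total 0); column heights now [8 8 8 7 0], max=8
Test piece Z rot0 at col 2 (width 3): heights before test = [8 8 8 7 0]; fits = False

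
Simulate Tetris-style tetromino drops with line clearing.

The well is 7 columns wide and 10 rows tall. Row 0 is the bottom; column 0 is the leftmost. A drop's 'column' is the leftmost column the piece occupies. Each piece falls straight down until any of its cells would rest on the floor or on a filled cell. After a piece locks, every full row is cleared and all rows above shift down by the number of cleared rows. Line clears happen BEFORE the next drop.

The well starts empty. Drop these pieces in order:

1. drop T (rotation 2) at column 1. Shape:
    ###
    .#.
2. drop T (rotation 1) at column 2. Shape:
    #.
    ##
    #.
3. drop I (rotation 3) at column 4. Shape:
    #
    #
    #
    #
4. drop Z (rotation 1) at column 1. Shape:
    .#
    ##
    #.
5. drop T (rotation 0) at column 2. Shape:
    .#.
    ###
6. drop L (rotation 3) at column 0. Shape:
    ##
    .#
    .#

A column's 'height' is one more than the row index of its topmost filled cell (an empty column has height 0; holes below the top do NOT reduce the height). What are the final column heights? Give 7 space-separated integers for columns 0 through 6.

Answer: 9 9 8 9 8 0 0

Derivation:
Drop 1: T rot2 at col 1 lands with bottom-row=0; cleared 0 line(s) (total 0); column heights now [0 2 2 2 0 0 0], max=2
Drop 2: T rot1 at col 2 lands with bottom-row=2; cleared 0 line(s) (total 0); column heights now [0 2 5 4 0 0 0], max=5
Drop 3: I rot3 at col 4 lands with bottom-row=0; cleared 0 line(s) (total 0); column heights now [0 2 5 4 4 0 0], max=5
Drop 4: Z rot1 at col 1 lands with bottom-row=4; cleared 0 line(s) (total 0); column heights now [0 6 7 4 4 0 0], max=7
Drop 5: T rot0 at col 2 lands with bottom-row=7; cleared 0 line(s) (total 0); column heights now [0 6 8 9 8 0 0], max=9
Drop 6: L rot3 at col 0 lands with bottom-row=6; cleared 0 line(s) (total 0); column heights now [9 9 8 9 8 0 0], max=9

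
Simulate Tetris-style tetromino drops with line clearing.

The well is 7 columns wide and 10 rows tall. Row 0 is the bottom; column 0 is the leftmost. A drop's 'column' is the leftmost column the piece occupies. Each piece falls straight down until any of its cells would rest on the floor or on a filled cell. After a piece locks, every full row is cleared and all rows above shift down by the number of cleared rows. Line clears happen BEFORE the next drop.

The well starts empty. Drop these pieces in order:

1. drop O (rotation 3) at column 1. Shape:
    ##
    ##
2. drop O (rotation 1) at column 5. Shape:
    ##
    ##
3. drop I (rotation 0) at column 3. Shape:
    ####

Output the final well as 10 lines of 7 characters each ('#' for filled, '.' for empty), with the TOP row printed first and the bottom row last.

Drop 1: O rot3 at col 1 lands with bottom-row=0; cleared 0 line(s) (total 0); column heights now [0 2 2 0 0 0 0], max=2
Drop 2: O rot1 at col 5 lands with bottom-row=0; cleared 0 line(s) (total 0); column heights now [0 2 2 0 0 2 2], max=2
Drop 3: I rot0 at col 3 lands with bottom-row=2; cleared 0 line(s) (total 0); column heights now [0 2 2 3 3 3 3], max=3

Answer: .......
.......
.......
.......
.......
.......
.......
...####
.##..##
.##..##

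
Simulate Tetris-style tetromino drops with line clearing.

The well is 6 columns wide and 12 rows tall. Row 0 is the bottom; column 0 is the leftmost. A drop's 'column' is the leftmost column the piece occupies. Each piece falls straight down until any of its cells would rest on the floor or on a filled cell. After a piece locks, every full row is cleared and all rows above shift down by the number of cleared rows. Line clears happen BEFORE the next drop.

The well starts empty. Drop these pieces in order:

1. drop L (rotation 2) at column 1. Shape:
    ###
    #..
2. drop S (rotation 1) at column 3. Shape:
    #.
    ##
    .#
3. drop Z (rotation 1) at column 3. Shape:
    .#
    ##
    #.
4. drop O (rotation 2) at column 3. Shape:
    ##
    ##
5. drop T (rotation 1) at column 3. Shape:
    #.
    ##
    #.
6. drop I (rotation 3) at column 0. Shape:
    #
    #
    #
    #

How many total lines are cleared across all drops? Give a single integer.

Drop 1: L rot2 at col 1 lands with bottom-row=0; cleared 0 line(s) (total 0); column heights now [0 2 2 2 0 0], max=2
Drop 2: S rot1 at col 3 lands with bottom-row=1; cleared 0 line(s) (total 0); column heights now [0 2 2 4 3 0], max=4
Drop 3: Z rot1 at col 3 lands with bottom-row=4; cleared 0 line(s) (total 0); column heights now [0 2 2 6 7 0], max=7
Drop 4: O rot2 at col 3 lands with bottom-row=7; cleared 0 line(s) (total 0); column heights now [0 2 2 9 9 0], max=9
Drop 5: T rot1 at col 3 lands with bottom-row=9; cleared 0 line(s) (total 0); column heights now [0 2 2 12 11 0], max=12
Drop 6: I rot3 at col 0 lands with bottom-row=0; cleared 0 line(s) (total 0); column heights now [4 2 2 12 11 0], max=12

Answer: 0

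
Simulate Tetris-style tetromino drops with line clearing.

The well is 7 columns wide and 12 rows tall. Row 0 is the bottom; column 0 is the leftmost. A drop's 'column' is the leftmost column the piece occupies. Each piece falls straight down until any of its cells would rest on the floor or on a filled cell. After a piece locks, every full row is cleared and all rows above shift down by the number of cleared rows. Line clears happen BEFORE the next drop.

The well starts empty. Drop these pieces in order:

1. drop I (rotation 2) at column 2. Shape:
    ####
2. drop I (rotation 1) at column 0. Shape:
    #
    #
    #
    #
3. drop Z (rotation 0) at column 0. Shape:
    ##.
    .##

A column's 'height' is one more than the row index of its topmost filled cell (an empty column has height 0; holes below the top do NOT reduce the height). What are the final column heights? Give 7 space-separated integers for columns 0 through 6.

Answer: 5 5 4 1 1 1 0

Derivation:
Drop 1: I rot2 at col 2 lands with bottom-row=0; cleared 0 line(s) (total 0); column heights now [0 0 1 1 1 1 0], max=1
Drop 2: I rot1 at col 0 lands with bottom-row=0; cleared 0 line(s) (total 0); column heights now [4 0 1 1 1 1 0], max=4
Drop 3: Z rot0 at col 0 lands with bottom-row=3; cleared 0 line(s) (total 0); column heights now [5 5 4 1 1 1 0], max=5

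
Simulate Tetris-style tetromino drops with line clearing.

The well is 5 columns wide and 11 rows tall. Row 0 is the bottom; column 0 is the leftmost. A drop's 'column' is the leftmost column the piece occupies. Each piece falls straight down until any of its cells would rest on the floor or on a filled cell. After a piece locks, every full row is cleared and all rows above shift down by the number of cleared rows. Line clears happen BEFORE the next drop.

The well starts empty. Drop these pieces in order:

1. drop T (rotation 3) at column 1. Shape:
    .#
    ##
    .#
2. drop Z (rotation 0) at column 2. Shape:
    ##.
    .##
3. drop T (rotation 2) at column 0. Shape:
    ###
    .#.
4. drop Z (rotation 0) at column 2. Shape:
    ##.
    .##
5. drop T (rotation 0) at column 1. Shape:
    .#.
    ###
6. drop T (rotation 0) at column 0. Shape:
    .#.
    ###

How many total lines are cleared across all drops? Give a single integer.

Answer: 1

Derivation:
Drop 1: T rot3 at col 1 lands with bottom-row=0; cleared 0 line(s) (total 0); column heights now [0 2 3 0 0], max=3
Drop 2: Z rot0 at col 2 lands with bottom-row=2; cleared 0 line(s) (total 0); column heights now [0 2 4 4 3], max=4
Drop 3: T rot2 at col 0 lands with bottom-row=3; cleared 0 line(s) (total 0); column heights now [5 5 5 4 3], max=5
Drop 4: Z rot0 at col 2 lands with bottom-row=4; cleared 1 line(s) (total 1); column heights now [0 4 5 5 3], max=5
Drop 5: T rot0 at col 1 lands with bottom-row=5; cleared 0 line(s) (total 1); column heights now [0 6 7 6 3], max=7
Drop 6: T rot0 at col 0 lands with bottom-row=7; cleared 0 line(s) (total 1); column heights now [8 9 8 6 3], max=9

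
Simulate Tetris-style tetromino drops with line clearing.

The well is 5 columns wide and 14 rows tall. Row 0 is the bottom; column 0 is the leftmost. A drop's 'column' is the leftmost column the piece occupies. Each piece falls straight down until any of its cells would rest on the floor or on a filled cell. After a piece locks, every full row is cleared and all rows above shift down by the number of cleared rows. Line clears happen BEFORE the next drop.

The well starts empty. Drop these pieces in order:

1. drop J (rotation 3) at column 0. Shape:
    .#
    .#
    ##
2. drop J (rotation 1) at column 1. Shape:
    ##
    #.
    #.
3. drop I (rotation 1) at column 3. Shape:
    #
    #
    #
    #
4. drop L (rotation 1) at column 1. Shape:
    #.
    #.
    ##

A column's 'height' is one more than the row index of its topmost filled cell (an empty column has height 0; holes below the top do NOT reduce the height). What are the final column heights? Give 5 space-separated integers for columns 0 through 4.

Drop 1: J rot3 at col 0 lands with bottom-row=0; cleared 0 line(s) (total 0); column heights now [1 3 0 0 0], max=3
Drop 2: J rot1 at col 1 lands with bottom-row=3; cleared 0 line(s) (total 0); column heights now [1 6 6 0 0], max=6
Drop 3: I rot1 at col 3 lands with bottom-row=0; cleared 0 line(s) (total 0); column heights now [1 6 6 4 0], max=6
Drop 4: L rot1 at col 1 lands with bottom-row=6; cleared 0 line(s) (total 0); column heights now [1 9 7 4 0], max=9

Answer: 1 9 7 4 0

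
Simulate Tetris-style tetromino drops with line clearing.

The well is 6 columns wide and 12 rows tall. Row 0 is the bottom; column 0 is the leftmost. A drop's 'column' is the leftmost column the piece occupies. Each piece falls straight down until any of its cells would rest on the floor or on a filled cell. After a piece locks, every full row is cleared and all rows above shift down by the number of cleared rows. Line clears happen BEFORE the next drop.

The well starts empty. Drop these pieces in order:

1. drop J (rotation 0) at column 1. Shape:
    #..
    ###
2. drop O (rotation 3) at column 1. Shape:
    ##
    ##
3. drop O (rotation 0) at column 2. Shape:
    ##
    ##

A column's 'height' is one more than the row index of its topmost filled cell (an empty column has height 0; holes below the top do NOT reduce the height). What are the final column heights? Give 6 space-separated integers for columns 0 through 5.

Answer: 0 4 6 6 0 0

Derivation:
Drop 1: J rot0 at col 1 lands with bottom-row=0; cleared 0 line(s) (total 0); column heights now [0 2 1 1 0 0], max=2
Drop 2: O rot3 at col 1 lands with bottom-row=2; cleared 0 line(s) (total 0); column heights now [0 4 4 1 0 0], max=4
Drop 3: O rot0 at col 2 lands with bottom-row=4; cleared 0 line(s) (total 0); column heights now [0 4 6 6 0 0], max=6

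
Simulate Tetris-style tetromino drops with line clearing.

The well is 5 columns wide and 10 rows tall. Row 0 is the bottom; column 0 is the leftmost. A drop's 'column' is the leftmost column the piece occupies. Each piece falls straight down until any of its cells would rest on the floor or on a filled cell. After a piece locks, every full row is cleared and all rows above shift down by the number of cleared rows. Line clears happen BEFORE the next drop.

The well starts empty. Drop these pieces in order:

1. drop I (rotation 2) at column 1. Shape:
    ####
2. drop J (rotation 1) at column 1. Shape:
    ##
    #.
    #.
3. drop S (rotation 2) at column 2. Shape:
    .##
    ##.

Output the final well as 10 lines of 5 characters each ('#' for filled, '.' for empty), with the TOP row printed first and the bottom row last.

Answer: .....
.....
.....
.....
...##
..##.
.##..
.#...
.#...
.####

Derivation:
Drop 1: I rot2 at col 1 lands with bottom-row=0; cleared 0 line(s) (total 0); column heights now [0 1 1 1 1], max=1
Drop 2: J rot1 at col 1 lands with bottom-row=1; cleared 0 line(s) (total 0); column heights now [0 4 4 1 1], max=4
Drop 3: S rot2 at col 2 lands with bottom-row=4; cleared 0 line(s) (total 0); column heights now [0 4 5 6 6], max=6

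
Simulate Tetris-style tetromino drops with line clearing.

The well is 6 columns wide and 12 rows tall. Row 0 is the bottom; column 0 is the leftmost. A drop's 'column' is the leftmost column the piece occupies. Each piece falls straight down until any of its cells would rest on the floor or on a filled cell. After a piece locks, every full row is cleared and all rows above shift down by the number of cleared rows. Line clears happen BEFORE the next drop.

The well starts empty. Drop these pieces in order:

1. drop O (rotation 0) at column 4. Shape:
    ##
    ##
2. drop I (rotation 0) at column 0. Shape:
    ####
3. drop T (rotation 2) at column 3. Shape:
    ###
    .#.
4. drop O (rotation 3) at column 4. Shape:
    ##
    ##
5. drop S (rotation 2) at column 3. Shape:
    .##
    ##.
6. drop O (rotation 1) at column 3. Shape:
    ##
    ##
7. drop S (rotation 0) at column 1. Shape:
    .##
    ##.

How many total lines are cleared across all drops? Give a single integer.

Drop 1: O rot0 at col 4 lands with bottom-row=0; cleared 0 line(s) (total 0); column heights now [0 0 0 0 2 2], max=2
Drop 2: I rot0 at col 0 lands with bottom-row=0; cleared 1 line(s) (total 1); column heights now [0 0 0 0 1 1], max=1
Drop 3: T rot2 at col 3 lands with bottom-row=1; cleared 0 line(s) (total 1); column heights now [0 0 0 3 3 3], max=3
Drop 4: O rot3 at col 4 lands with bottom-row=3; cleared 0 line(s) (total 1); column heights now [0 0 0 3 5 5], max=5
Drop 5: S rot2 at col 3 lands with bottom-row=5; cleared 0 line(s) (total 1); column heights now [0 0 0 6 7 7], max=7
Drop 6: O rot1 at col 3 lands with bottom-row=7; cleared 0 line(s) (total 1); column heights now [0 0 0 9 9 7], max=9
Drop 7: S rot0 at col 1 lands with bottom-row=8; cleared 0 line(s) (total 1); column heights now [0 9 10 10 9 7], max=10

Answer: 1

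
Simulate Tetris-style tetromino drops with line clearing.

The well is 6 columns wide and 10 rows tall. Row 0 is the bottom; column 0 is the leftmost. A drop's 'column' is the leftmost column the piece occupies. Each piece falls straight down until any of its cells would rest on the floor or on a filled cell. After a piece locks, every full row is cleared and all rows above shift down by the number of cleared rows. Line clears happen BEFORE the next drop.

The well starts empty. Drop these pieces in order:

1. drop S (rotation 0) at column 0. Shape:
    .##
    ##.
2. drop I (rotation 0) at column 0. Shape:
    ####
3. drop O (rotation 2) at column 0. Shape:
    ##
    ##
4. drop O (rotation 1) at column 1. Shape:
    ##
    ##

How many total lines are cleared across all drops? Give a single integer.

Drop 1: S rot0 at col 0 lands with bottom-row=0; cleared 0 line(s) (total 0); column heights now [1 2 2 0 0 0], max=2
Drop 2: I rot0 at col 0 lands with bottom-row=2; cleared 0 line(s) (total 0); column heights now [3 3 3 3 0 0], max=3
Drop 3: O rot2 at col 0 lands with bottom-row=3; cleared 0 line(s) (total 0); column heights now [5 5 3 3 0 0], max=5
Drop 4: O rot1 at col 1 lands with bottom-row=5; cleared 0 line(s) (total 0); column heights now [5 7 7 3 0 0], max=7

Answer: 0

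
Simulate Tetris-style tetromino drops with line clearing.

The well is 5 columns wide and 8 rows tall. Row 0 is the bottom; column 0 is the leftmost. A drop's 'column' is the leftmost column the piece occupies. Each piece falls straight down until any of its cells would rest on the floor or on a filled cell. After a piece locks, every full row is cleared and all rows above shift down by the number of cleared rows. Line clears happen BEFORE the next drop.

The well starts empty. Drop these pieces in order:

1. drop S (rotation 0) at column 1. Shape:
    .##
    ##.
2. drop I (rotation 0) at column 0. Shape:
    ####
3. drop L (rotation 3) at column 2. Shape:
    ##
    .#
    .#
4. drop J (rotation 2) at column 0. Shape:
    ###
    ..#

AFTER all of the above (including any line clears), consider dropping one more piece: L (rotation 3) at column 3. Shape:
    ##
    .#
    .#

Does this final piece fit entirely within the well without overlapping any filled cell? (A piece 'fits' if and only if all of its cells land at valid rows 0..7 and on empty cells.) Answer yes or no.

Drop 1: S rot0 at col 1 lands with bottom-row=0; cleared 0 line(s) (total 0); column heights now [0 1 2 2 0], max=2
Drop 2: I rot0 at col 0 lands with bottom-row=2; cleared 0 line(s) (total 0); column heights now [3 3 3 3 0], max=3
Drop 3: L rot3 at col 2 lands with bottom-row=3; cleared 0 line(s) (total 0); column heights now [3 3 6 6 0], max=6
Drop 4: J rot2 at col 0 lands with bottom-row=6; cleared 0 line(s) (total 0); column heights now [8 8 8 6 0], max=8
Test piece L rot3 at col 3 (width 2): heights before test = [8 8 8 6 0]; fits = True

Answer: yes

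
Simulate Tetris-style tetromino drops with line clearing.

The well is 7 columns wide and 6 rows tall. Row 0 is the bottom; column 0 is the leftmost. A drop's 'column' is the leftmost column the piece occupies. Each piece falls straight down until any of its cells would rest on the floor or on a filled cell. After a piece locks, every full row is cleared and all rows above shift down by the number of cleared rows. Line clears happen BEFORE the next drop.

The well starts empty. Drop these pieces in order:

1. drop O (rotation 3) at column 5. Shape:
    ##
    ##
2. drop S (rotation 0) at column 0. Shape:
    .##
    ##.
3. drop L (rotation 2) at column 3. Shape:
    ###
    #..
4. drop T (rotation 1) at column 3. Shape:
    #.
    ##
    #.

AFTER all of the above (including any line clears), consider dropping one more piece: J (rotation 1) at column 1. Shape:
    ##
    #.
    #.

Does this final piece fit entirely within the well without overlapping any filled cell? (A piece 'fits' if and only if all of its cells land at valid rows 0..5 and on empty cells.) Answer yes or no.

Drop 1: O rot3 at col 5 lands with bottom-row=0; cleared 0 line(s) (total 0); column heights now [0 0 0 0 0 2 2], max=2
Drop 2: S rot0 at col 0 lands with bottom-row=0; cleared 0 line(s) (total 0); column heights now [1 2 2 0 0 2 2], max=2
Drop 3: L rot2 at col 3 lands with bottom-row=1; cleared 0 line(s) (total 0); column heights now [1 2 2 3 3 3 2], max=3
Drop 4: T rot1 at col 3 lands with bottom-row=3; cleared 0 line(s) (total 0); column heights now [1 2 2 6 5 3 2], max=6
Test piece J rot1 at col 1 (width 2): heights before test = [1 2 2 6 5 3 2]; fits = True

Answer: yes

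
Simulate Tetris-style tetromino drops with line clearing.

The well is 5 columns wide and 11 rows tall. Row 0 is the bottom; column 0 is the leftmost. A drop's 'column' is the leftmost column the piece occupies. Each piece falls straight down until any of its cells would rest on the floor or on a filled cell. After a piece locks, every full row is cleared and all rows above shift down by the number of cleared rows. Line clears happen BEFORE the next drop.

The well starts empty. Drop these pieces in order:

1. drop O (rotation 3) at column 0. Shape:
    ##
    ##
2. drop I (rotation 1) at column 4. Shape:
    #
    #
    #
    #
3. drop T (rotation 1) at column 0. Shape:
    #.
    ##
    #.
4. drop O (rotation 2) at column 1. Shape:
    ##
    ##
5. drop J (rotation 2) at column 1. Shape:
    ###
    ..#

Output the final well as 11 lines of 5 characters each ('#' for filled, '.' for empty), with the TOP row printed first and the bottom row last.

Drop 1: O rot3 at col 0 lands with bottom-row=0; cleared 0 line(s) (total 0); column heights now [2 2 0 0 0], max=2
Drop 2: I rot1 at col 4 lands with bottom-row=0; cleared 0 line(s) (total 0); column heights now [2 2 0 0 4], max=4
Drop 3: T rot1 at col 0 lands with bottom-row=2; cleared 0 line(s) (total 0); column heights now [5 4 0 0 4], max=5
Drop 4: O rot2 at col 1 lands with bottom-row=4; cleared 0 line(s) (total 0); column heights now [5 6 6 0 4], max=6
Drop 5: J rot2 at col 1 lands with bottom-row=5; cleared 0 line(s) (total 0); column heights now [5 7 7 7 4], max=7

Answer: .....
.....
.....
.....
.###.
.###.
###..
##..#
#...#
##..#
##..#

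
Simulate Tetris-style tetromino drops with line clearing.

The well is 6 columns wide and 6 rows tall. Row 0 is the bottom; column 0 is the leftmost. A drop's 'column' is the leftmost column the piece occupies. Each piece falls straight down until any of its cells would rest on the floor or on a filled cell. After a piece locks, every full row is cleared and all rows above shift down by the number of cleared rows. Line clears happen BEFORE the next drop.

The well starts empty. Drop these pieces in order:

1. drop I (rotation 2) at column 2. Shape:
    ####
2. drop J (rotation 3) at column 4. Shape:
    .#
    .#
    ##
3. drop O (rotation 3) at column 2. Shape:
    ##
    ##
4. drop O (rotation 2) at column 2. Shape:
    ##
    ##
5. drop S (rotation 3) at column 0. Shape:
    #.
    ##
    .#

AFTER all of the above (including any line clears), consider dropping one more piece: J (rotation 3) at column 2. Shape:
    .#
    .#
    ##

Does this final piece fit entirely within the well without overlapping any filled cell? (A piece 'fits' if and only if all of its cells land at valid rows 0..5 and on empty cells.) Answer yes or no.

Answer: no

Derivation:
Drop 1: I rot2 at col 2 lands with bottom-row=0; cleared 0 line(s) (total 0); column heights now [0 0 1 1 1 1], max=1
Drop 2: J rot3 at col 4 lands with bottom-row=1; cleared 0 line(s) (total 0); column heights now [0 0 1 1 2 4], max=4
Drop 3: O rot3 at col 2 lands with bottom-row=1; cleared 0 line(s) (total 0); column heights now [0 0 3 3 2 4], max=4
Drop 4: O rot2 at col 2 lands with bottom-row=3; cleared 0 line(s) (total 0); column heights now [0 0 5 5 2 4], max=5
Drop 5: S rot3 at col 0 lands with bottom-row=0; cleared 1 line(s) (total 1); column heights now [2 1 4 4 1 3], max=4
Test piece J rot3 at col 2 (width 2): heights before test = [2 1 4 4 1 3]; fits = False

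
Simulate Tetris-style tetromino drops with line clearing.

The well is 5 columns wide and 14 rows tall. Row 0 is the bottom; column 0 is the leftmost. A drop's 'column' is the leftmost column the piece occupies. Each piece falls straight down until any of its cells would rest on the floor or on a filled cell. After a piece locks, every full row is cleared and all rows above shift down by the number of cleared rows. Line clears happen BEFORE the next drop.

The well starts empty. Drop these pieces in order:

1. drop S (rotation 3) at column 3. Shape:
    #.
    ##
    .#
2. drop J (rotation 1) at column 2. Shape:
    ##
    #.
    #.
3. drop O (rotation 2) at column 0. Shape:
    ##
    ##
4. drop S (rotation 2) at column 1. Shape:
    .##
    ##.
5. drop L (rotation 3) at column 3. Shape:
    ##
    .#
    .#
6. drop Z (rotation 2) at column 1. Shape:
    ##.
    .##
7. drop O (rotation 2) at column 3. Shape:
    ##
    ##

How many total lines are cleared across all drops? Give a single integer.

Answer: 1

Derivation:
Drop 1: S rot3 at col 3 lands with bottom-row=0; cleared 0 line(s) (total 0); column heights now [0 0 0 3 2], max=3
Drop 2: J rot1 at col 2 lands with bottom-row=1; cleared 0 line(s) (total 0); column heights now [0 0 4 4 2], max=4
Drop 3: O rot2 at col 0 lands with bottom-row=0; cleared 1 line(s) (total 1); column heights now [1 1 3 3 1], max=3
Drop 4: S rot2 at col 1 lands with bottom-row=3; cleared 0 line(s) (total 1); column heights now [1 4 5 5 1], max=5
Drop 5: L rot3 at col 3 lands with bottom-row=3; cleared 0 line(s) (total 1); column heights now [1 4 5 6 6], max=6
Drop 6: Z rot2 at col 1 lands with bottom-row=6; cleared 0 line(s) (total 1); column heights now [1 8 8 7 6], max=8
Drop 7: O rot2 at col 3 lands with bottom-row=7; cleared 0 line(s) (total 1); column heights now [1 8 8 9 9], max=9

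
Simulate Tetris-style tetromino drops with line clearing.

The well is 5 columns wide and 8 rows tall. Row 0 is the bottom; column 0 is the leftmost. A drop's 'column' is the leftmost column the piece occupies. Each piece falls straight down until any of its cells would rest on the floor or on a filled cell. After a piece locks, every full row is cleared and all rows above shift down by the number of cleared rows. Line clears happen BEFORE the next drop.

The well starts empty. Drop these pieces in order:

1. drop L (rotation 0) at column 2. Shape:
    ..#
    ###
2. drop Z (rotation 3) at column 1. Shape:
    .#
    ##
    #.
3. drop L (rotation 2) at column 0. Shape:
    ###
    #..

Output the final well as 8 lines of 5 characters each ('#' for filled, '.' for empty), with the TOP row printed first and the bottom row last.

Drop 1: L rot0 at col 2 lands with bottom-row=0; cleared 0 line(s) (total 0); column heights now [0 0 1 1 2], max=2
Drop 2: Z rot3 at col 1 lands with bottom-row=0; cleared 0 line(s) (total 0); column heights now [0 2 3 1 2], max=3
Drop 3: L rot2 at col 0 lands with bottom-row=2; cleared 0 line(s) (total 0); column heights now [4 4 4 1 2], max=4

Answer: .....
.....
.....
.....
###..
#.#..
.##.#
.####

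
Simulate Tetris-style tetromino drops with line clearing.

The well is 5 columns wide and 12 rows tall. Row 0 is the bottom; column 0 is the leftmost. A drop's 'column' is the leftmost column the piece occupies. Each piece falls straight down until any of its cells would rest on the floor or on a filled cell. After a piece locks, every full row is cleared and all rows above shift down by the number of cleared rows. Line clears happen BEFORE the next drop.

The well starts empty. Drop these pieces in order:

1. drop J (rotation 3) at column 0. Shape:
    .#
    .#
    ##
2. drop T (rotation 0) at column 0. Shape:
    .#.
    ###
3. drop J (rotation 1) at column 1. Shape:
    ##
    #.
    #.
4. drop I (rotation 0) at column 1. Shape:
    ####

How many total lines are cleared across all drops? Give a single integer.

Answer: 0

Derivation:
Drop 1: J rot3 at col 0 lands with bottom-row=0; cleared 0 line(s) (total 0); column heights now [1 3 0 0 0], max=3
Drop 2: T rot0 at col 0 lands with bottom-row=3; cleared 0 line(s) (total 0); column heights now [4 5 4 0 0], max=5
Drop 3: J rot1 at col 1 lands with bottom-row=5; cleared 0 line(s) (total 0); column heights now [4 8 8 0 0], max=8
Drop 4: I rot0 at col 1 lands with bottom-row=8; cleared 0 line(s) (total 0); column heights now [4 9 9 9 9], max=9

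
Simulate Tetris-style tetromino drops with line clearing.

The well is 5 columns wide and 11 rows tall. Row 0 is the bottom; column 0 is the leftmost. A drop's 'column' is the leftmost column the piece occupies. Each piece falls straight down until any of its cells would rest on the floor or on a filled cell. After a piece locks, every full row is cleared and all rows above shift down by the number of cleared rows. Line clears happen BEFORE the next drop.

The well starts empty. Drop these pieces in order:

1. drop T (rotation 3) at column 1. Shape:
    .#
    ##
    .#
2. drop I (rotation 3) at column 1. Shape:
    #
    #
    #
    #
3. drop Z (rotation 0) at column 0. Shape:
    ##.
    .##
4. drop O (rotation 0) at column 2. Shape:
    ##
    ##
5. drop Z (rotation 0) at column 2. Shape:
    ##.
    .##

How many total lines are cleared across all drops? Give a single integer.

Drop 1: T rot3 at col 1 lands with bottom-row=0; cleared 0 line(s) (total 0); column heights now [0 2 3 0 0], max=3
Drop 2: I rot3 at col 1 lands with bottom-row=2; cleared 0 line(s) (total 0); column heights now [0 6 3 0 0], max=6
Drop 3: Z rot0 at col 0 lands with bottom-row=6; cleared 0 line(s) (total 0); column heights now [8 8 7 0 0], max=8
Drop 4: O rot0 at col 2 lands with bottom-row=7; cleared 0 line(s) (total 0); column heights now [8 8 9 9 0], max=9
Drop 5: Z rot0 at col 2 lands with bottom-row=9; cleared 0 line(s) (total 0); column heights now [8 8 11 11 10], max=11

Answer: 0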